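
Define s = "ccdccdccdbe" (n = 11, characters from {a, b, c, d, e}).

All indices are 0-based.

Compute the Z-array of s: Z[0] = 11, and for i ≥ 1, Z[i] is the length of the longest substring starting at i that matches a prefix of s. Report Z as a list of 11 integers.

[11, 1, 0, 6, 1, 0, 3, 1, 0, 0, 0]

Z[0]=11
i=1: i≥r, start 0; Z[1]=1 scan→box=[1,2)
i=2: i≥r, start 0; Z[2]=0
i=3: i≥r, start 0; Z[3]=6 scan→box=[3,9)
i=4: min(r-i=5, Z[1]=1)=1; Z[4]=1
i=5: min(r-i=4, Z[2]=0)=0; Z[5]=0
i=6: min(r-i=3, Z[3]=6)=3; Z[6]=3
i=7: min(r-i=2, Z[4]=1)=1; Z[7]=1
i=8: min(r-i=1, Z[5]=0)=0; Z[8]=0
i=9: i≥r, start 0; Z[9]=0
i=10: i≥r, start 0; Z[10]=0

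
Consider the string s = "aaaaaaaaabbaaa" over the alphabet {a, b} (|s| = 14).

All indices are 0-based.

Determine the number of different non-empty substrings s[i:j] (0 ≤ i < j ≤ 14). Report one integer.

62

rank→(start, suffix):
  0 → (13, 'a')
  1 → (12, 'aa')
  2 → (11, 'aaa')
  3 → (0, 'aaaaaaaaabbaaa')
  4 → (1, 'aaaaaaaabbaaa')
  5 → (2, 'aaaaaaabbaaa')
  6 → (3, 'aaaaaabbaaa')
  7 → (4, 'aaaaabbaaa')
  8 → (5, 'aaaabbaaa')
  9 → (6, 'aaabbaaa')
  10 → (7, 'aabbaaa')
  11 → (8, 'abbaaa')
  12 → (10, 'baaa')
  13 → (9, 'bbaaa')

SA = [13, 12, 11, 0, 1, 2, 3, 4, 5, 6, 7, 8, 10, 9]
i: (SA[i-1],SA[i]) lcp shared
  1: (13,12) 1 'a'
  2: (12,11) 2 'aa'
  3: (11,0) 3 'aaa'
  4: (0,1) 8 'aaaaaaaa'
  5: (1,2) 7 'aaaaaaa'
  6: (2,3) 6 'aaaaaa'
  7: (3,4) 5 'aaaaa'
  8: (4,5) 4 'aaaa'
  9: (5,6) 3 'aaa'
  10: (6,7) 2 'aa'
  11: (7,8) 1 'a'
  12: (8,10) 0 ''
  13: (10,9) 1 'b'

n(n+1)/2 = 14·15/2 = 105
Σ LCP = 0 + 1 + 2 + 3 + 8 + 7 + 6 + 5 + 4 + 3 + 2 + 1 + 0 + 1 = 43
distinct = 105 − 43 = 62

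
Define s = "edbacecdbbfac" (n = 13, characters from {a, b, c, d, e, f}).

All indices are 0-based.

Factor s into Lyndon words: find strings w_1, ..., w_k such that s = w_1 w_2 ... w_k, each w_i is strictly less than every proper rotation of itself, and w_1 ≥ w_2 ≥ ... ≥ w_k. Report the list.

emit factor 1: 'e' (i=0, period=1)
emit factor 2: 'd' (i=1, period=1)
emit factor 3: 'b' (i=2, period=1)
emit factor 4: 'acecdbbf' (i=3, period=8)
emit factor 5: 'ac' (i=11, period=2)

["e", "d", "b", "acecdbbf", "ac"]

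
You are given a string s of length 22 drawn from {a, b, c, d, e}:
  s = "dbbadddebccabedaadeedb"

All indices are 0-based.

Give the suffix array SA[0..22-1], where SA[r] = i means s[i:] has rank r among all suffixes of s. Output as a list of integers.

[15, 11, 3, 16, 21, 2, 1, 8, 12, 10, 9, 14, 20, 0, 4, 5, 6, 17, 7, 13, 19, 18]

rank→(start, suffix):
  0 → (15, 'aadeedb')
  1 → (11, 'abedaadeedb')
  2 → (3, 'adddebccabedaadeedb')
  3 → (16, 'adeedb')
  4 → (21, 'b')
  5 → (2, 'badddebccabedaadeedb')
  6 → (1, 'bbadddebccabedaadeedb')
  7 → (8, 'bccabedaadeedb')
  8 → (12, 'bedaadeedb')
  9 → (10, 'cabedaadeedb')
  10 → (9, 'ccabedaadeedb')
  11 → (14, 'daadeedb')
  12 → (20, 'db')
  13 → (0, 'dbbadddebccabedaadeedb')
  14 → (4, 'dddebccabedaadeedb')
  15 → (5, 'ddebccabedaadeedb')
  16 → (6, 'debccabedaadeedb')
  17 → (17, 'deedb')
  18 → (7, 'ebccabedaadeedb')
  19 → (13, 'edaadeedb')
  20 → (19, 'edb')
  21 → (18, 'eedb')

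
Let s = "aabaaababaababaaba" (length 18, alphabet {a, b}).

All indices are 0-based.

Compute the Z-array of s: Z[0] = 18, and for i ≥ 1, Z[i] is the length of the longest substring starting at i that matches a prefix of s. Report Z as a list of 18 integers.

[18, 1, 0, 2, 4, 1, 0, 1, 0, 4, 1, 0, 1, 0, 4, 1, 0, 1]

Z[0]=18
i=1: i≥r, start 0; Z[1]=1 extend→box=[1,2)
i=2: i≥r, start 0; Z[2]=0
i=3: i≥r, start 0; Z[3]=2 extend→box=[3,5)
i=4: min(r-i=1, Z[1]=1)=1; Z[4]=4 extend→box=[4,8)
i=5: min(r-i=3, Z[1]=1)=1; Z[5]=1
i=6: min(r-i=2, Z[2]=0)=0; Z[6]=0
i=7: min(r-i=1, Z[3]=2)=1; Z[7]=1
i=8: i≥r, start 0; Z[8]=0
i=9: i≥r, start 0; Z[9]=4 extend→box=[9,13)
i=10: min(r-i=3, Z[1]=1)=1; Z[10]=1
i=11: min(r-i=2, Z[2]=0)=0; Z[11]=0
i=12: min(r-i=1, Z[3]=2)=1; Z[12]=1
i=13: i≥r, start 0; Z[13]=0
i=14: i≥r, start 0; Z[14]=4 extend→box=[14,18)
i=15: min(r-i=3, Z[1]=1)=1; Z[15]=1
i=16: min(r-i=2, Z[2]=0)=0; Z[16]=0
i=17: min(r-i=1, Z[3]=2)=1; Z[17]=1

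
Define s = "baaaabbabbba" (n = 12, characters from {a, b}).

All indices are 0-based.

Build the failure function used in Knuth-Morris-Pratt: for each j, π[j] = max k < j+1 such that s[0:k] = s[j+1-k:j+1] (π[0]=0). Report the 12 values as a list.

[0, 0, 0, 0, 0, 1, 1, 2, 1, 1, 1, 2]

π[0] = 0
j=1 s[j]='a': π[1]=0 (border '')
j=2 s[j]='a': π[2]=0 (border '')
j=3 s[j]='a': π[3]=0 (border '')
j=4 s[j]='a': π[4]=0 (border '')
j=5 s[j]='b': π[5]=1 (border 'b')
j=6 s[j]='b': k: 1→0; π[6]=1 (border 'b')
j=7 s[j]='a': π[7]=2 (border 'ba')
j=8 s[j]='b': k: 2→0; π[8]=1 (border 'b')
j=9 s[j]='b': k: 1→0; π[9]=1 (border 'b')
j=10 s[j]='b': k: 1→0; π[10]=1 (border 'b')
j=11 s[j]='a': π[11]=2 (border 'ba')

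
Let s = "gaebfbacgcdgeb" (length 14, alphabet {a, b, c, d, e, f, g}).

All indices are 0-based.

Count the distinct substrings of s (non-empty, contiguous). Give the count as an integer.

97

sorted suffixes:
  #0 SA[0]=6  'acgcdgeb'
  #1 SA[1]=1  'aebfbacgcdgeb'
  #2 SA[2]=13  'b'
  #3 SA[3]=5  'bacgcdgeb'
  #4 SA[4]=3  'bfbacgcdgeb'
  #5 SA[5]=9  'cdgeb'
  #6 SA[6]=7  'cgcdgeb'
  #7 SA[7]=10  'dgeb'
  #8 SA[8]=12  'eb'
  #9 SA[9]=2  'ebfbacgcdgeb'
  #10 SA[10]=4  'fbacgcdgeb'
  #11 SA[11]=0  'gaebfbacgcdgeb'
  #12 SA[12]=8  'gcdgeb'
  #13 SA[13]=11  'geb'

SA = [6, 1, 13, 5, 3, 9, 7, 10, 12, 2, 4, 0, 8, 11]
rank  pair      lcp
   1  s[6:],s[1:]  1  'a'
   2  s[1:],s[13:]  0  ''
   3  s[13:],s[5:]  1  'b'
   4  s[5:],s[3:]  1  'b'
   5  s[3:],s[9:]  0  ''
   6  s[9:],s[7:]  1  'c'
   7  s[7:],s[10:]  0  ''
   8  s[10:],s[12:]  0  ''
   9  s[12:],s[2:]  2  'eb'
  10  s[2:],s[4:]  0  ''
  11  s[4:],s[0:]  0  ''
  12  s[0:],s[8:]  1  'g'
  13  s[8:],s[11:]  1  'g'

n(n+1)/2 = 14·15/2 = 105
Σ LCP = 0 + 1 + 0 + 1 + 1 + 0 + 1 + 0 + 0 + 2 + 0 + 0 + 1 + 1 = 8
distinct = 105 − 8 = 97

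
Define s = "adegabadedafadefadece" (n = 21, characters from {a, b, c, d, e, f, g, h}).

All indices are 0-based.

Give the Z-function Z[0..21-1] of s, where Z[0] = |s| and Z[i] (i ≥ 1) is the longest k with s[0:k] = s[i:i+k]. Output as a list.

Z[0]=21
i=1: i≥r, start 0; Z[1]=0
i=2: i≥r, start 0; Z[2]=0
i=3: i≥r, start 0; Z[3]=0
i=4: i≥r, start 0; Z[4]=1 grow→box=[4,5)
i=5: i≥r, start 0; Z[5]=0
i=6: i≥r, start 0; Z[6]=3 grow→box=[6,9)
i=7: min(r-i=2, Z[1]=0)=0; Z[7]=0
i=8: min(r-i=1, Z[2]=0)=0; Z[8]=0
i=9: i≥r, start 0; Z[9]=0
i=10: i≥r, start 0; Z[10]=1 grow→box=[10,11)
i=11: i≥r, start 0; Z[11]=0
i=12: i≥r, start 0; Z[12]=3 grow→box=[12,15)
i=13: min(r-i=2, Z[1]=0)=0; Z[13]=0
i=14: min(r-i=1, Z[2]=0)=0; Z[14]=0
i=15: i≥r, start 0; Z[15]=0
i=16: i≥r, start 0; Z[16]=3 grow→box=[16,19)
i=17: min(r-i=2, Z[1]=0)=0; Z[17]=0
i=18: min(r-i=1, Z[2]=0)=0; Z[18]=0
i=19: i≥r, start 0; Z[19]=0
i=20: i≥r, start 0; Z[20]=0

[21, 0, 0, 0, 1, 0, 3, 0, 0, 0, 1, 0, 3, 0, 0, 0, 3, 0, 0, 0, 0]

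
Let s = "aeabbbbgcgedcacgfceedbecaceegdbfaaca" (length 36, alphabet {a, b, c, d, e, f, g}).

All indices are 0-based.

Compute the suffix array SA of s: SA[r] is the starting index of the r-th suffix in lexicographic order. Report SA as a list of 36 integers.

[35, 32, 2, 33, 24, 13, 0, 3, 4, 5, 21, 30, 6, 34, 23, 12, 17, 25, 8, 14, 20, 29, 11, 1, 22, 19, 10, 18, 26, 27, 31, 16, 7, 28, 9, 15]

rank | idx | suffix
   0 |  35 | a
   1 |  32 | aaca
   2 |   2 | abbbbgcgedcacgfceedbecaceegdbfaaca
   3 |  33 | aca
   4 |  24 | aceegdbfaaca
   5 |  13 | acgfceedbecaceegdbfaaca
   6 |   0 | aeabbbbgcgedcacgfceedbecaceegdbfaaca
   7 |   3 | bbbbgcgedcacgfceedbecaceegdbfaaca
   8 |   4 | bbbgcgedcacgfceedbecaceegdbfaaca
   9 |   5 | bbgcgedcacgfceedbecaceegdbfaaca
  10 |  21 | becaceegdbfaaca
  11 |  30 | bfaaca
  12 |   6 | bgcgedcacgfceedbecaceegdbfaaca
  13 |  34 | ca
  14 |  23 | caceegdbfaaca
  15 |  12 | cacgfceedbecaceegdbfaaca
  16 |  17 | ceedbecaceegdbfaaca
  17 |  25 | ceegdbfaaca
  18 |   8 | cgedcacgfceedbecaceegdbfaaca
  19 |  14 | cgfceedbecaceegdbfaaca
  20 |  20 | dbecaceegdbfaaca
  21 |  29 | dbfaaca
  22 |  11 | dcacgfceedbecaceegdbfaaca
  23 |   1 | eabbbbgcgedcacgfceedbecaceegdbfaaca
  24 |  22 | ecaceegdbfaaca
  25 |  19 | edbecaceegdbfaaca
  26 |  10 | edcacgfceedbecaceegdbfaaca
  27 |  18 | eedbecaceegdbfaaca
  28 |  26 | eegdbfaaca
  29 |  27 | egdbfaaca
  30 |  31 | faaca
  31 |  16 | fceedbecaceegdbfaaca
  32 |   7 | gcgedcacgfceedbecaceegdbfaaca
  33 |  28 | gdbfaaca
  34 |   9 | gedcacgfceedbecaceegdbfaaca
  35 |  15 | gfceedbecaceegdbfaaca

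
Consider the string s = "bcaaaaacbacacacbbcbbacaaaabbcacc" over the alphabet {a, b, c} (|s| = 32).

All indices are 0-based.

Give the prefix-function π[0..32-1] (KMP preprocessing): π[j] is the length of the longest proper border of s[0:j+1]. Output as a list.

π[0] = 0
j=1 s[j]='c': π[1]=0 (border '')
j=2 s[j]='a': π[2]=0 (border '')
j=3 s[j]='a': π[3]=0 (border '')
j=4 s[j]='a': π[4]=0 (border '')
j=5 s[j]='a': π[5]=0 (border '')
j=6 s[j]='a': π[6]=0 (border '')
j=7 s[j]='c': π[7]=0 (border '')
j=8 s[j]='b': π[8]=1 (border 'b')
j=9 s[j]='a': k: 1→0; π[9]=0 (border '')
j=10 s[j]='c': π[10]=0 (border '')
j=11 s[j]='a': π[11]=0 (border '')
j=12 s[j]='c': π[12]=0 (border '')
j=13 s[j]='a': π[13]=0 (border '')
j=14 s[j]='c': π[14]=0 (border '')
j=15 s[j]='b': π[15]=1 (border 'b')
j=16 s[j]='b': k: 1→0; π[16]=1 (border 'b')
j=17 s[j]='c': π[17]=2 (border 'bc')
j=18 s[j]='b': k: 2→0; π[18]=1 (border 'b')
j=19 s[j]='b': k: 1→0; π[19]=1 (border 'b')
j=20 s[j]='a': k: 1→0; π[20]=0 (border '')
j=21 s[j]='c': π[21]=0 (border '')
j=22 s[j]='a': π[22]=0 (border '')
j=23 s[j]='a': π[23]=0 (border '')
j=24 s[j]='a': π[24]=0 (border '')
j=25 s[j]='a': π[25]=0 (border '')
j=26 s[j]='b': π[26]=1 (border 'b')
j=27 s[j]='b': k: 1→0; π[27]=1 (border 'b')
j=28 s[j]='c': π[28]=2 (border 'bc')
j=29 s[j]='a': π[29]=3 (border 'bca')
j=30 s[j]='c': k: 3→0; π[30]=0 (border '')
j=31 s[j]='c': π[31]=0 (border '')

[0, 0, 0, 0, 0, 0, 0, 0, 1, 0, 0, 0, 0, 0, 0, 1, 1, 2, 1, 1, 0, 0, 0, 0, 0, 0, 1, 1, 2, 3, 0, 0]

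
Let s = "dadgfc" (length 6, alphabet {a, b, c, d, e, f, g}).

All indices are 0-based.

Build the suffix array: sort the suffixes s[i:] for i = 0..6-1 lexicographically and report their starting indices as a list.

[1, 5, 0, 2, 4, 3]

sorted suffixes:
  #0 SA[0]=1  'adgfc'
  #1 SA[1]=5  'c'
  #2 SA[2]=0  'dadgfc'
  #3 SA[3]=2  'dgfc'
  #4 SA[4]=4  'fc'
  #5 SA[5]=3  'gfc'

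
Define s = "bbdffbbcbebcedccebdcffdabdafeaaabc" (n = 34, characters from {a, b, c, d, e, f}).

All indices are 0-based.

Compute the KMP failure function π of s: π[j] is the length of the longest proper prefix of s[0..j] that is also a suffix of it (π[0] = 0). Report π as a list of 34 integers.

π[0] = 0
j=1 s[j]='b': π[1]=1 (border 'b')
j=2 s[j]='d': k: 1→0; π[2]=0 (border '')
j=3 s[j]='f': π[3]=0 (border '')
j=4 s[j]='f': π[4]=0 (border '')
j=5 s[j]='b': π[5]=1 (border 'b')
j=6 s[j]='b': π[6]=2 (border 'bb')
j=7 s[j]='c': k: 2→1→0; π[7]=0 (border '')
j=8 s[j]='b': π[8]=1 (border 'b')
j=9 s[j]='e': k: 1→0; π[9]=0 (border '')
j=10 s[j]='b': π[10]=1 (border 'b')
j=11 s[j]='c': k: 1→0; π[11]=0 (border '')
j=12 s[j]='e': π[12]=0 (border '')
j=13 s[j]='d': π[13]=0 (border '')
j=14 s[j]='c': π[14]=0 (border '')
j=15 s[j]='c': π[15]=0 (border '')
j=16 s[j]='e': π[16]=0 (border '')
j=17 s[j]='b': π[17]=1 (border 'b')
j=18 s[j]='d': k: 1→0; π[18]=0 (border '')
j=19 s[j]='c': π[19]=0 (border '')
j=20 s[j]='f': π[20]=0 (border '')
j=21 s[j]='f': π[21]=0 (border '')
j=22 s[j]='d': π[22]=0 (border '')
j=23 s[j]='a': π[23]=0 (border '')
j=24 s[j]='b': π[24]=1 (border 'b')
j=25 s[j]='d': k: 1→0; π[25]=0 (border '')
j=26 s[j]='a': π[26]=0 (border '')
j=27 s[j]='f': π[27]=0 (border '')
j=28 s[j]='e': π[28]=0 (border '')
j=29 s[j]='a': π[29]=0 (border '')
j=30 s[j]='a': π[30]=0 (border '')
j=31 s[j]='a': π[31]=0 (border '')
j=32 s[j]='b': π[32]=1 (border 'b')
j=33 s[j]='c': k: 1→0; π[33]=0 (border '')

[0, 1, 0, 0, 0, 1, 2, 0, 1, 0, 1, 0, 0, 0, 0, 0, 0, 1, 0, 0, 0, 0, 0, 0, 1, 0, 0, 0, 0, 0, 0, 0, 1, 0]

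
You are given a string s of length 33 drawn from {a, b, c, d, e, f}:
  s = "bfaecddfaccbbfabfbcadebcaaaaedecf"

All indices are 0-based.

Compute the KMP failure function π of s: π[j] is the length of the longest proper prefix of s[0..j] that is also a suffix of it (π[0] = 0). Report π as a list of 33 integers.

[0, 0, 0, 0, 0, 0, 0, 0, 0, 0, 0, 1, 1, 2, 3, 1, 2, 1, 0, 0, 0, 0, 1, 0, 0, 0, 0, 0, 0, 0, 0, 0, 0]

π[0] = 0
j=1 s[j]='f': π[1]=0 (border '')
j=2 s[j]='a': π[2]=0 (border '')
j=3 s[j]='e': π[3]=0 (border '')
j=4 s[j]='c': π[4]=0 (border '')
j=5 s[j]='d': π[5]=0 (border '')
j=6 s[j]='d': π[6]=0 (border '')
j=7 s[j]='f': π[7]=0 (border '')
j=8 s[j]='a': π[8]=0 (border '')
j=9 s[j]='c': π[9]=0 (border '')
j=10 s[j]='c': π[10]=0 (border '')
j=11 s[j]='b': π[11]=1 (border 'b')
j=12 s[j]='b': k: 1→0; π[12]=1 (border 'b')
j=13 s[j]='f': π[13]=2 (border 'bf')
j=14 s[j]='a': π[14]=3 (border 'bfa')
j=15 s[j]='b': k: 3→0; π[15]=1 (border 'b')
j=16 s[j]='f': π[16]=2 (border 'bf')
j=17 s[j]='b': k: 2→0; π[17]=1 (border 'b')
j=18 s[j]='c': k: 1→0; π[18]=0 (border '')
j=19 s[j]='a': π[19]=0 (border '')
j=20 s[j]='d': π[20]=0 (border '')
j=21 s[j]='e': π[21]=0 (border '')
j=22 s[j]='b': π[22]=1 (border 'b')
j=23 s[j]='c': k: 1→0; π[23]=0 (border '')
j=24 s[j]='a': π[24]=0 (border '')
j=25 s[j]='a': π[25]=0 (border '')
j=26 s[j]='a': π[26]=0 (border '')
j=27 s[j]='a': π[27]=0 (border '')
j=28 s[j]='e': π[28]=0 (border '')
j=29 s[j]='d': π[29]=0 (border '')
j=30 s[j]='e': π[30]=0 (border '')
j=31 s[j]='c': π[31]=0 (border '')
j=32 s[j]='f': π[32]=0 (border '')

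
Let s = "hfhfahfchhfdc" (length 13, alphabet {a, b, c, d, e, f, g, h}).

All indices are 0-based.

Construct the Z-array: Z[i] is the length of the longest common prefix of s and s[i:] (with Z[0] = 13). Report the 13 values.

Z[0]=13
i=1: i≥r, start 0; Z[1]=0
i=2: i≥r, start 0; Z[2]=2 grow→box=[2,4)
i=3: min(r-i=1, Z[1]=0)=0; Z[3]=0
i=4: i≥r, start 0; Z[4]=0
i=5: i≥r, start 0; Z[5]=2 grow→box=[5,7)
i=6: min(r-i=1, Z[1]=0)=0; Z[6]=0
i=7: i≥r, start 0; Z[7]=0
i=8: i≥r, start 0; Z[8]=1 grow→box=[8,9)
i=9: i≥r, start 0; Z[9]=2 grow→box=[9,11)
i=10: min(r-i=1, Z[1]=0)=0; Z[10]=0
i=11: i≥r, start 0; Z[11]=0
i=12: i≥r, start 0; Z[12]=0

[13, 0, 2, 0, 0, 2, 0, 0, 1, 2, 0, 0, 0]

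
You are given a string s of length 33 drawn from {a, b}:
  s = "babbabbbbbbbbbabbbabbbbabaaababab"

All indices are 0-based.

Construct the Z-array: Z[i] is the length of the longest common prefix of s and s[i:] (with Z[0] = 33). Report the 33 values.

Z[0]=33
i=1: outside box; Z[1]=0
i=2: outside box; Z[2]=1 scan→box=[2,3)
i=3: outside box; Z[3]=4 scan→box=[3,7)
i=4: min(r-i=3, Z[1]=0)=0; Z[4]=0
i=5: min(r-i=2, Z[2]=1)=1; Z[5]=1
i=6: min(r-i=1, Z[3]=4)=1; Z[6]=1
i=7: outside box; Z[7]=1 scan→box=[7,8)
i=8: outside box; Z[8]=1 scan→box=[8,9)
i=9: outside box; Z[9]=1 scan→box=[9,10)
i=10: outside box; Z[10]=1 scan→box=[10,11)
i=11: outside box; Z[11]=1 scan→box=[11,12)
i=12: outside box; Z[12]=1 scan→box=[12,13)
i=13: outside box; Z[13]=4 scan→box=[13,17)
i=14: min(r-i=3, Z[1]=0)=0; Z[14]=0
i=15: min(r-i=2, Z[2]=1)=1; Z[15]=1
i=16: min(r-i=1, Z[3]=4)=1; Z[16]=1
i=17: outside box; Z[17]=4 scan→box=[17,21)
i=18: min(r-i=3, Z[1]=0)=0; Z[18]=0
i=19: min(r-i=2, Z[2]=1)=1; Z[19]=1
i=20: min(r-i=1, Z[3]=4)=1; Z[20]=1
i=21: outside box; Z[21]=1 scan→box=[21,22)
i=22: outside box; Z[22]=3 scan→box=[22,25)
i=23: min(r-i=2, Z[1]=0)=0; Z[23]=0
i=24: min(r-i=1, Z[2]=1)=1; Z[24]=2 scan→box=[24,26)
i=25: min(r-i=1, Z[1]=0)=0; Z[25]=0
i=26: outside box; Z[26]=0
i=27: outside box; Z[27]=0
i=28: outside box; Z[28]=3 scan→box=[28,31)
i=29: min(r-i=2, Z[1]=0)=0; Z[29]=0
i=30: min(r-i=1, Z[2]=1)=1; Z[30]=3 scan→box=[30,33)
i=31: min(r-i=2, Z[1]=0)=0; Z[31]=0
i=32: min(r-i=1, Z[2]=1)=1; Z[32]=1

[33, 0, 1, 4, 0, 1, 1, 1, 1, 1, 1, 1, 1, 4, 0, 1, 1, 4, 0, 1, 1, 1, 3, 0, 2, 0, 0, 0, 3, 0, 3, 0, 1]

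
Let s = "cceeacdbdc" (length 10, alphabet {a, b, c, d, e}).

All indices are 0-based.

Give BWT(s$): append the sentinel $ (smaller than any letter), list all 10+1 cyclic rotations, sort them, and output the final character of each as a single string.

cedd$accbec

rank  rotation     last
    0  $cceeacdbdc  c
    1  acdbdc$ccee  e
    2  bdc$cceeacd  d
    3  c$cceeacdbd  d
    4  cceeacdbdc$  $
    5  cdbdc$cceea  a
    6  ceeacdbdc$c  c
    7  dbdc$cceeac  c
    8  dc$cceeacdb  b
    9  eacdbdc$cce  e
   10  eeacdbdc$cc  c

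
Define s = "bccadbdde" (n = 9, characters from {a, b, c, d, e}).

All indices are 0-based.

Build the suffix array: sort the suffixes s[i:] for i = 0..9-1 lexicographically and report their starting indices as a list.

[3, 0, 5, 2, 1, 4, 6, 7, 8]

rank→(start, suffix):
  0 → (3, 'adbdde')
  1 → (0, 'bccadbdde')
  2 → (5, 'bdde')
  3 → (2, 'cadbdde')
  4 → (1, 'ccadbdde')
  5 → (4, 'dbdde')
  6 → (6, 'dde')
  7 → (7, 'de')
  8 → (8, 'e')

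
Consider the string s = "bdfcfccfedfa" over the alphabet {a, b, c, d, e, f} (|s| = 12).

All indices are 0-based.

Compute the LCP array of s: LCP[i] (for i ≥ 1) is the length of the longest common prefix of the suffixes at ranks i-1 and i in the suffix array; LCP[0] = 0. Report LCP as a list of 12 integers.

rank | idx | suffix
   0 |  11 | a
   1 |   0 | bdfcfccfedfa
   2 |   5 | ccfedfa
   3 |   3 | cfccfedfa
   4 |   6 | cfedfa
   5 |   9 | dfa
   6 |   1 | dfcfccfedfa
   7 |   8 | edfa
   8 |  10 | fa
   9 |   4 | fccfedfa
  10 |   2 | fcfccfedfa
  11 |   7 | fedfa

SA = [11, 0, 5, 3, 6, 9, 1, 8, 10, 4, 2, 7]
rank  pair      lcp
   1  s[11:],s[0:]  0  ''
   2  s[0:],s[5:]  0  ''
   3  s[5:],s[3:]  1  'c'
   4  s[3:],s[6:]  2  'cf'
   5  s[6:],s[9:]  0  ''
   6  s[9:],s[1:]  2  'df'
   7  s[1:],s[8:]  0  ''
   8  s[8:],s[10:]  0  ''
   9  s[10:],s[4:]  1  'f'
  10  s[4:],s[2:]  2  'fc'
  11  s[2:],s[7:]  1  'f'

[0, 0, 0, 1, 2, 0, 2, 0, 0, 1, 2, 1]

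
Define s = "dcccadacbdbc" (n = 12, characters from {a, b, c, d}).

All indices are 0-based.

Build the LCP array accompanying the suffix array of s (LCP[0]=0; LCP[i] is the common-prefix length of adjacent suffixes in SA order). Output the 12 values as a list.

[0, 1, 0, 1, 0, 1, 1, 1, 2, 0, 1, 1]

rank | idx | suffix
   0 |   6 | acbdbc
   1 |   4 | adacbdbc
   2 |  10 | bc
   3 |   8 | bdbc
   4 |  11 | c
   5 |   3 | cadacbdbc
   6 |   7 | cbdbc
   7 |   2 | ccadacbdbc
   8 |   1 | cccadacbdbc
   9 |   5 | dacbdbc
  10 |   9 | dbc
  11 |   0 | dcccadacbdbc

SA = [6, 4, 10, 8, 11, 3, 7, 2, 1, 5, 9, 0]
i: (SA[i-1],SA[i]) lcp shared
  1: (6,4) 1 'a'
  2: (4,10) 0 ''
  3: (10,8) 1 'b'
  4: (8,11) 0 ''
  5: (11,3) 1 'c'
  6: (3,7) 1 'c'
  7: (7,2) 1 'c'
  8: (2,1) 2 'cc'
  9: (1,5) 0 ''
  10: (5,9) 1 'd'
  11: (9,0) 1 'd'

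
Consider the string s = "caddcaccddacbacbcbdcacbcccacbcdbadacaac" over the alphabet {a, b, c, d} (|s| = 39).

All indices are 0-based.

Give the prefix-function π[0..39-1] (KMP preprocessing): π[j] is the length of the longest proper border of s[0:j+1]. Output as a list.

[0, 0, 0, 0, 1, 2, 1, 1, 0, 0, 0, 1, 0, 0, 1, 0, 1, 0, 0, 1, 2, 1, 0, 1, 1, 1, 2, 1, 0, 1, 0, 0, 0, 0, 0, 1, 2, 0, 1]

π[0] = 0
j=1 s[j]='a': π[1]=0 (border '')
j=2 s[j]='d': π[2]=0 (border '')
j=3 s[j]='d': π[3]=0 (border '')
j=4 s[j]='c': π[4]=1 (border 'c')
j=5 s[j]='a': π[5]=2 (border 'ca')
j=6 s[j]='c': k: 2→0; π[6]=1 (border 'c')
j=7 s[j]='c': k: 1→0; π[7]=1 (border 'c')
j=8 s[j]='d': k: 1→0; π[8]=0 (border '')
j=9 s[j]='d': π[9]=0 (border '')
j=10 s[j]='a': π[10]=0 (border '')
j=11 s[j]='c': π[11]=1 (border 'c')
j=12 s[j]='b': k: 1→0; π[12]=0 (border '')
j=13 s[j]='a': π[13]=0 (border '')
j=14 s[j]='c': π[14]=1 (border 'c')
j=15 s[j]='b': k: 1→0; π[15]=0 (border '')
j=16 s[j]='c': π[16]=1 (border 'c')
j=17 s[j]='b': k: 1→0; π[17]=0 (border '')
j=18 s[j]='d': π[18]=0 (border '')
j=19 s[j]='c': π[19]=1 (border 'c')
j=20 s[j]='a': π[20]=2 (border 'ca')
j=21 s[j]='c': k: 2→0; π[21]=1 (border 'c')
j=22 s[j]='b': k: 1→0; π[22]=0 (border '')
j=23 s[j]='c': π[23]=1 (border 'c')
j=24 s[j]='c': k: 1→0; π[24]=1 (border 'c')
j=25 s[j]='c': k: 1→0; π[25]=1 (border 'c')
j=26 s[j]='a': π[26]=2 (border 'ca')
j=27 s[j]='c': k: 2→0; π[27]=1 (border 'c')
j=28 s[j]='b': k: 1→0; π[28]=0 (border '')
j=29 s[j]='c': π[29]=1 (border 'c')
j=30 s[j]='d': k: 1→0; π[30]=0 (border '')
j=31 s[j]='b': π[31]=0 (border '')
j=32 s[j]='a': π[32]=0 (border '')
j=33 s[j]='d': π[33]=0 (border '')
j=34 s[j]='a': π[34]=0 (border '')
j=35 s[j]='c': π[35]=1 (border 'c')
j=36 s[j]='a': π[36]=2 (border 'ca')
j=37 s[j]='a': k: 2→0; π[37]=0 (border '')
j=38 s[j]='c': π[38]=1 (border 'c')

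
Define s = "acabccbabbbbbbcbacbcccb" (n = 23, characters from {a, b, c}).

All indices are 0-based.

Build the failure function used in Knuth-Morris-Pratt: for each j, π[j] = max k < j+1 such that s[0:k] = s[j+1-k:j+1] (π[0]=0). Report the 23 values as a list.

[0, 0, 1, 0, 0, 0, 0, 1, 0, 0, 0, 0, 0, 0, 0, 0, 1, 2, 0, 0, 0, 0, 0]

π[0] = 0
j=1 s[j]='c': π[1]=0 (border '')
j=2 s[j]='a': π[2]=1 (border 'a')
j=3 s[j]='b': k: 1→0; π[3]=0 (border '')
j=4 s[j]='c': π[4]=0 (border '')
j=5 s[j]='c': π[5]=0 (border '')
j=6 s[j]='b': π[6]=0 (border '')
j=7 s[j]='a': π[7]=1 (border 'a')
j=8 s[j]='b': k: 1→0; π[8]=0 (border '')
j=9 s[j]='b': π[9]=0 (border '')
j=10 s[j]='b': π[10]=0 (border '')
j=11 s[j]='b': π[11]=0 (border '')
j=12 s[j]='b': π[12]=0 (border '')
j=13 s[j]='b': π[13]=0 (border '')
j=14 s[j]='c': π[14]=0 (border '')
j=15 s[j]='b': π[15]=0 (border '')
j=16 s[j]='a': π[16]=1 (border 'a')
j=17 s[j]='c': π[17]=2 (border 'ac')
j=18 s[j]='b': k: 2→0; π[18]=0 (border '')
j=19 s[j]='c': π[19]=0 (border '')
j=20 s[j]='c': π[20]=0 (border '')
j=21 s[j]='c': π[21]=0 (border '')
j=22 s[j]='b': π[22]=0 (border '')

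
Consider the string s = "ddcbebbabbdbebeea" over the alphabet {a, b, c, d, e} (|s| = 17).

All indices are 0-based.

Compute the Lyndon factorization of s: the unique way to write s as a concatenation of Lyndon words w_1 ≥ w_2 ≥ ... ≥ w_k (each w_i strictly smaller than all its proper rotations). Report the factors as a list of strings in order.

emit factor 1: 'd' (i=0, period=1)
emit factor 2: 'd' (i=1, period=1)
emit factor 3: 'c' (i=2, period=1)
emit factor 4: 'be' (i=3, period=2)
emit factor 5: 'b' (i=5, period=1)
emit factor 6: 'b' (i=6, period=1)
emit factor 7: 'abbdbebee' (i=7, period=9)
emit factor 8: 'a' (i=16, period=1)

["d", "d", "c", "be", "b", "b", "abbdbebee", "a"]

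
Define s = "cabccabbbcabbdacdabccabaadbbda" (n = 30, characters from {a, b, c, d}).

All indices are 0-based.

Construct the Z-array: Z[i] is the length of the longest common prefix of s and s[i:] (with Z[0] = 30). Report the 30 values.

[30, 0, 0, 1, 3, 0, 0, 0, 0, 3, 0, 0, 0, 0, 0, 1, 0, 0, 0, 1, 3, 0, 0, 0, 0, 0, 0, 0, 0, 0]

Z[0]=30
i=1: i≥r, start 0; Z[1]=0
i=2: i≥r, start 0; Z[2]=0
i=3: i≥r, start 0; Z[3]=1 scan→box=[3,4)
i=4: i≥r, start 0; Z[4]=3 scan→box=[4,7)
i=5: min(r-i=2, Z[1]=0)=0; Z[5]=0
i=6: min(r-i=1, Z[2]=0)=0; Z[6]=0
i=7: i≥r, start 0; Z[7]=0
i=8: i≥r, start 0; Z[8]=0
i=9: i≥r, start 0; Z[9]=3 scan→box=[9,12)
i=10: min(r-i=2, Z[1]=0)=0; Z[10]=0
i=11: min(r-i=1, Z[2]=0)=0; Z[11]=0
i=12: i≥r, start 0; Z[12]=0
i=13: i≥r, start 0; Z[13]=0
i=14: i≥r, start 0; Z[14]=0
i=15: i≥r, start 0; Z[15]=1 scan→box=[15,16)
i=16: i≥r, start 0; Z[16]=0
i=17: i≥r, start 0; Z[17]=0
i=18: i≥r, start 0; Z[18]=0
i=19: i≥r, start 0; Z[19]=1 scan→box=[19,20)
i=20: i≥r, start 0; Z[20]=3 scan→box=[20,23)
i=21: min(r-i=2, Z[1]=0)=0; Z[21]=0
i=22: min(r-i=1, Z[2]=0)=0; Z[22]=0
i=23: i≥r, start 0; Z[23]=0
i=24: i≥r, start 0; Z[24]=0
i=25: i≥r, start 0; Z[25]=0
i=26: i≥r, start 0; Z[26]=0
i=27: i≥r, start 0; Z[27]=0
i=28: i≥r, start 0; Z[28]=0
i=29: i≥r, start 0; Z[29]=0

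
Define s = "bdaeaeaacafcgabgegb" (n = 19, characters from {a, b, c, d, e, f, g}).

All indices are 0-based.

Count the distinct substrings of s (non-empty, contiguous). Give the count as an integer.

sorted suffixes:
  #0 SA[0]=6  'aacafcgabgegb'
  #1 SA[1]=13  'abgegb'
  #2 SA[2]=7  'acafcgabgegb'
  #3 SA[3]=4  'aeaacafcgabgegb'
  #4 SA[4]=2  'aeaeaacafcgabgegb'
  #5 SA[5]=9  'afcgabgegb'
  #6 SA[6]=18  'b'
  #7 SA[7]=0  'bdaeaeaacafcgabgegb'
  #8 SA[8]=14  'bgegb'
  #9 SA[9]=8  'cafcgabgegb'
  #10 SA[10]=11  'cgabgegb'
  #11 SA[11]=1  'daeaeaacafcgabgegb'
  #12 SA[12]=5  'eaacafcgabgegb'
  #13 SA[13]=3  'eaeaacafcgabgegb'
  #14 SA[14]=16  'egb'
  #15 SA[15]=10  'fcgabgegb'
  #16 SA[16]=12  'gabgegb'
  #17 SA[17]=17  'gb'
  #18 SA[18]=15  'gegb'

SA = [6, 13, 7, 4, 2, 9, 18, 0, 14, 8, 11, 1, 5, 3, 16, 10, 12, 17, 15]
[i] adj suffixes → lcp
  [1] 6/13 → 1 ('a')
  [2] 13/7 → 1 ('a')
  [3] 7/4 → 1 ('a')
  [4] 4/2 → 3 ('aea')
  [5] 2/9 → 1 ('a')
  [6] 9/18 → 0 ('')
  [7] 18/0 → 1 ('b')
  [8] 0/14 → 1 ('b')
  [9] 14/8 → 0 ('')
  [10] 8/11 → 1 ('c')
  [11] 11/1 → 0 ('')
  [12] 1/5 → 0 ('')
  [13] 5/3 → 2 ('ea')
  [14] 3/16 → 1 ('e')
  [15] 16/10 → 0 ('')
  [16] 10/12 → 0 ('')
  [17] 12/17 → 1 ('g')
  [18] 17/15 → 1 ('g')

n(n+1)/2 = 19·20/2 = 190
Σ LCP = 0 + 1 + 1 + 1 + 3 + 1 + 0 + 1 + 1 + 0 + 1 + 0 + 0 + 2 + 1 + 0 + 0 + 1 + 1 = 15
distinct = 190 − 15 = 175

175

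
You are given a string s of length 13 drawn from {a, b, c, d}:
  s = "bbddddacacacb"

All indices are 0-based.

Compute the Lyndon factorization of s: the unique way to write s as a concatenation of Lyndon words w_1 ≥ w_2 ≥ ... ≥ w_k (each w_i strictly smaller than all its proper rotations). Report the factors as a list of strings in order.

["bbdddd", "acacacb"]

emit factor 1: 'bbdddd' (i=0, period=6)
emit factor 2: 'acacacb' (i=6, period=7)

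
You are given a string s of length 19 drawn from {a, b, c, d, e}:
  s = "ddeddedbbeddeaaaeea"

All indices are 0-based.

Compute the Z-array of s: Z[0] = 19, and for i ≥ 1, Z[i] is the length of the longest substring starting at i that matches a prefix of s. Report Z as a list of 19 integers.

Z[0]=19
i=1: fresh scan; Z[1]=1 grow→box=[1,2)
i=2: fresh scan; Z[2]=0
i=3: fresh scan; Z[3]=4 grow→box=[3,7)
i=4: min(r-i=3, Z[1]=1)=1; Z[4]=1
i=5: min(r-i=2, Z[2]=0)=0; Z[5]=0
i=6: min(r-i=1, Z[3]=4)=1; Z[6]=1
i=7: fresh scan; Z[7]=0
i=8: fresh scan; Z[8]=0
i=9: fresh scan; Z[9]=0
i=10: fresh scan; Z[10]=3 grow→box=[10,13)
i=11: min(r-i=2, Z[1]=1)=1; Z[11]=1
i=12: min(r-i=1, Z[2]=0)=0; Z[12]=0
i=13: fresh scan; Z[13]=0
i=14: fresh scan; Z[14]=0
i=15: fresh scan; Z[15]=0
i=16: fresh scan; Z[16]=0
i=17: fresh scan; Z[17]=0
i=18: fresh scan; Z[18]=0

[19, 1, 0, 4, 1, 0, 1, 0, 0, 0, 3, 1, 0, 0, 0, 0, 0, 0, 0]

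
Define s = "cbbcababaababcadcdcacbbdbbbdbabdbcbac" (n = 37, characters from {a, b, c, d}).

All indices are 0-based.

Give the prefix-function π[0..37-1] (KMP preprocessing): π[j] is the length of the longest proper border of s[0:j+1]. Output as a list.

[0, 0, 0, 1, 0, 0, 0, 0, 0, 0, 0, 0, 0, 1, 0, 0, 1, 0, 1, 0, 1, 2, 3, 0, 0, 0, 0, 0, 0, 0, 0, 0, 0, 1, 2, 0, 1]

π[0] = 0
j=1 s[j]='b': π[1]=0 (border '')
j=2 s[j]='b': π[2]=0 (border '')
j=3 s[j]='c': π[3]=1 (border 'c')
j=4 s[j]='a': k: 1→0; π[4]=0 (border '')
j=5 s[j]='b': π[5]=0 (border '')
j=6 s[j]='a': π[6]=0 (border '')
j=7 s[j]='b': π[7]=0 (border '')
j=8 s[j]='a': π[8]=0 (border '')
j=9 s[j]='a': π[9]=0 (border '')
j=10 s[j]='b': π[10]=0 (border '')
j=11 s[j]='a': π[11]=0 (border '')
j=12 s[j]='b': π[12]=0 (border '')
j=13 s[j]='c': π[13]=1 (border 'c')
j=14 s[j]='a': k: 1→0; π[14]=0 (border '')
j=15 s[j]='d': π[15]=0 (border '')
j=16 s[j]='c': π[16]=1 (border 'c')
j=17 s[j]='d': k: 1→0; π[17]=0 (border '')
j=18 s[j]='c': π[18]=1 (border 'c')
j=19 s[j]='a': k: 1→0; π[19]=0 (border '')
j=20 s[j]='c': π[20]=1 (border 'c')
j=21 s[j]='b': π[21]=2 (border 'cb')
j=22 s[j]='b': π[22]=3 (border 'cbb')
j=23 s[j]='d': k: 3→0; π[23]=0 (border '')
j=24 s[j]='b': π[24]=0 (border '')
j=25 s[j]='b': π[25]=0 (border '')
j=26 s[j]='b': π[26]=0 (border '')
j=27 s[j]='d': π[27]=0 (border '')
j=28 s[j]='b': π[28]=0 (border '')
j=29 s[j]='a': π[29]=0 (border '')
j=30 s[j]='b': π[30]=0 (border '')
j=31 s[j]='d': π[31]=0 (border '')
j=32 s[j]='b': π[32]=0 (border '')
j=33 s[j]='c': π[33]=1 (border 'c')
j=34 s[j]='b': π[34]=2 (border 'cb')
j=35 s[j]='a': k: 2→0; π[35]=0 (border '')
j=36 s[j]='c': π[36]=1 (border 'c')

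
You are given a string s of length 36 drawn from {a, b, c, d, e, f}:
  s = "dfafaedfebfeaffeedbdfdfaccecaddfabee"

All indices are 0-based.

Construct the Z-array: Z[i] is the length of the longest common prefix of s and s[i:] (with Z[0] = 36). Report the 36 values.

[36, 0, 0, 0, 0, 0, 2, 0, 0, 0, 0, 0, 0, 0, 0, 0, 0, 1, 0, 2, 0, 3, 0, 0, 0, 0, 0, 0, 0, 1, 3, 0, 0, 0, 0, 0]

Z[0]=36
i=1: outside box; Z[1]=0
i=2: outside box; Z[2]=0
i=3: outside box; Z[3]=0
i=4: outside box; Z[4]=0
i=5: outside box; Z[5]=0
i=6: outside box; Z[6]=2 grow→box=[6,8)
i=7: min(r-i=1, Z[1]=0)=0; Z[7]=0
i=8: outside box; Z[8]=0
i=9: outside box; Z[9]=0
i=10: outside box; Z[10]=0
i=11: outside box; Z[11]=0
i=12: outside box; Z[12]=0
i=13: outside box; Z[13]=0
i=14: outside box; Z[14]=0
i=15: outside box; Z[15]=0
i=16: outside box; Z[16]=0
i=17: outside box; Z[17]=1 grow→box=[17,18)
i=18: outside box; Z[18]=0
i=19: outside box; Z[19]=2 grow→box=[19,21)
i=20: min(r-i=1, Z[1]=0)=0; Z[20]=0
i=21: outside box; Z[21]=3 grow→box=[21,24)
i=22: min(r-i=2, Z[1]=0)=0; Z[22]=0
i=23: min(r-i=1, Z[2]=0)=0; Z[23]=0
i=24: outside box; Z[24]=0
i=25: outside box; Z[25]=0
i=26: outside box; Z[26]=0
i=27: outside box; Z[27]=0
i=28: outside box; Z[28]=0
i=29: outside box; Z[29]=1 grow→box=[29,30)
i=30: outside box; Z[30]=3 grow→box=[30,33)
i=31: min(r-i=2, Z[1]=0)=0; Z[31]=0
i=32: min(r-i=1, Z[2]=0)=0; Z[32]=0
i=33: outside box; Z[33]=0
i=34: outside box; Z[34]=0
i=35: outside box; Z[35]=0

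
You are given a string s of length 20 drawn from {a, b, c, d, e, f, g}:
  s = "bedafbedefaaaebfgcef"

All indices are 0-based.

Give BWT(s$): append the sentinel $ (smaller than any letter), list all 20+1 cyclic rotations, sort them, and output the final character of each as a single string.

ffaad$fegeeabbcdeeabf

rank  rotation               last
    0  $bedafbedefaaaebfgcef  f
    1  aaaebfgcef$bedafbedef  f
    2  aaebfgcef$bedafbedefa  a
    3  aebfgcef$bedafbedefaa  a
    4  afbedefaaaebfgcef$bed  d
    5  bedafbedefaaaebfgcef$  $
    6  bedefaaaebfgcef$bedaf  f
    7  bfgcef$bedafbedefaaae  e
    8  cef$bedafbedefaaaebfg  g
    9  dafbedefaaaebfgcef$be  e
   10  defaaaebfgcef$bedafbe  e
   11  ebfgcef$bedafbedefaaa  a
   12  edafbedefaaaebfgcef$b  b
   13  edefaaaebfgcef$bedafb  b
   14  ef$bedafbedefaaaebfgc  c
   15  efaaaebfgcef$bedafbed  d
   16  f$bedafbedefaaaebfgce  e
   17  faaaebfgcef$bedafbede  e
   18  fbedefaaaebfgcef$beda  a
   19  fgcef$bedafbedefaaaeb  b
   20  gcef$bedafbedefaaaebf  f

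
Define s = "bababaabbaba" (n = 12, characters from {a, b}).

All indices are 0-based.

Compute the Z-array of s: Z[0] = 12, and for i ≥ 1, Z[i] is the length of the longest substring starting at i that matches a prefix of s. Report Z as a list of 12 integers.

[12, 0, 4, 0, 2, 0, 0, 1, 4, 0, 2, 0]

Z[0]=12
i=1: i≥r, start 0; Z[1]=0
i=2: i≥r, start 0; Z[2]=4 scan→box=[2,6)
i=3: min(r-i=3, Z[1]=0)=0; Z[3]=0
i=4: min(r-i=2, Z[2]=4)=2; Z[4]=2
i=5: min(r-i=1, Z[3]=0)=0; Z[5]=0
i=6: i≥r, start 0; Z[6]=0
i=7: i≥r, start 0; Z[7]=1 scan→box=[7,8)
i=8: i≥r, start 0; Z[8]=4 scan→box=[8,12)
i=9: min(r-i=3, Z[1]=0)=0; Z[9]=0
i=10: min(r-i=2, Z[2]=4)=2; Z[10]=2
i=11: min(r-i=1, Z[3]=0)=0; Z[11]=0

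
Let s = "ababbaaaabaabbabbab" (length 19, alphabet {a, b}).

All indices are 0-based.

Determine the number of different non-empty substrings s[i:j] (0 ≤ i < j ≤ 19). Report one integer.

143

rank→(start, suffix):
  0 → (5, 'aaaabaabbabbab')
  1 → (6, 'aaabaabbabbab')
  2 → (7, 'aabaabbabbab')
  3 → (10, 'aabbabbab')
  4 → (17, 'ab')
  5 → (8, 'abaabbabbab')
  6 → (0, 'ababbaaaabaabbabbab')
  7 → (2, 'abbaaaabaabbabbab')
  8 → (14, 'abbab')
  9 → (11, 'abbabbab')
  10 → (18, 'b')
  11 → (4, 'baaaabaabbabbab')
  12 → (9, 'baabbabbab')
  13 → (16, 'bab')
  14 → (1, 'babbaaaabaabbabbab')
  15 → (13, 'babbab')
  16 → (3, 'bbaaaabaabbabbab')
  17 → (15, 'bbab')
  18 → (12, 'bbabbab')

SA = [5, 6, 7, 10, 17, 8, 0, 2, 14, 11, 18, 4, 9, 16, 1, 13, 3, 15, 12]
rank  pair      lcp
   1  s[5:],s[6:]  3  'aaa'
   2  s[6:],s[7:]  2  'aa'
   3  s[7:],s[10:]  3  'aab'
   4  s[10:],s[17:]  1  'a'
   5  s[17:],s[8:]  2  'ab'
   6  s[8:],s[0:]  3  'aba'
   7  s[0:],s[2:]  2  'ab'
   8  s[2:],s[14:]  4  'abba'
   9  s[14:],s[11:]  5  'abbab'
  10  s[11:],s[18:]  0  ''
  11  s[18:],s[4:]  1  'b'
  12  s[4:],s[9:]  3  'baa'
  13  s[9:],s[16:]  2  'ba'
  14  s[16:],s[1:]  3  'bab'
  15  s[1:],s[13:]  5  'babba'
  16  s[13:],s[3:]  1  'b'
  17  s[3:],s[15:]  3  'bba'
  18  s[15:],s[12:]  4  'bbab'

n(n+1)/2 = 19·20/2 = 190
Σ LCP = 0 + 3 + 2 + 3 + 1 + 2 + 3 + 2 + 4 + 5 + 0 + 1 + 3 + 2 + 3 + 5 + 1 + 3 + 4 = 47
distinct = 190 − 47 = 143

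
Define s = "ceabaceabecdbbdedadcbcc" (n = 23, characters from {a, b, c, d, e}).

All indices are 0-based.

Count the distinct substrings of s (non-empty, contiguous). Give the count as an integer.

rank→(start, suffix):
  0 → (2, 'abaceabecdbbdedadcbcc')
  1 → (7, 'abecdbbdedadcbcc')
  2 → (4, 'aceabecdbbdedadcbcc')
  3 → (17, 'adcbcc')
  4 → (3, 'baceabecdbbdedadcbcc')
  5 → (12, 'bbdedadcbcc')
  6 → (20, 'bcc')
  7 → (13, 'bdedadcbcc')
  8 → (8, 'becdbbdedadcbcc')
  9 → (22, 'c')
  10 → (19, 'cbcc')
  11 → (21, 'cc')
  12 → (10, 'cdbbdedadcbcc')
  13 → (0, 'ceabaceabecdbbdedadcbcc')
  14 → (5, 'ceabecdbbdedadcbcc')
  15 → (16, 'dadcbcc')
  16 → (11, 'dbbdedadcbcc')
  17 → (18, 'dcbcc')
  18 → (14, 'dedadcbcc')
  19 → (1, 'eabaceabecdbbdedadcbcc')
  20 → (6, 'eabecdbbdedadcbcc')
  21 → (9, 'ecdbbdedadcbcc')
  22 → (15, 'edadcbcc')

SA = [2, 7, 4, 17, 3, 12, 20, 13, 8, 22, 19, 21, 10, 0, 5, 16, 11, 18, 14, 1, 6, 9, 15]
i: (SA[i-1],SA[i]) lcp shared
  1: (2,7) 2 'ab'
  2: (7,4) 1 'a'
  3: (4,17) 1 'a'
  4: (17,3) 0 ''
  5: (3,12) 1 'b'
  6: (12,20) 1 'b'
  7: (20,13) 1 'b'
  8: (13,8) 1 'b'
  9: (8,22) 0 ''
  10: (22,19) 1 'c'
  11: (19,21) 1 'c'
  12: (21,10) 1 'c'
  13: (10,0) 1 'c'
  14: (0,5) 4 'ceab'
  15: (5,16) 0 ''
  16: (16,11) 1 'd'
  17: (11,18) 1 'd'
  18: (18,14) 1 'd'
  19: (14,1) 0 ''
  20: (1,6) 3 'eab'
  21: (6,9) 1 'e'
  22: (9,15) 1 'e'

n(n+1)/2 = 23·24/2 = 276
Σ LCP = 0 + 2 + 1 + 1 + 0 + 1 + 1 + 1 + 1 + 0 + 1 + 1 + 1 + 1 + 4 + 0 + 1 + 1 + 1 + 0 + 3 + 1 + 1 = 24
distinct = 276 − 24 = 252

252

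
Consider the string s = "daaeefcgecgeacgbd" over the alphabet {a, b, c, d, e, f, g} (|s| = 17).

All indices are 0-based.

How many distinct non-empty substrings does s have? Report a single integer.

rank | idx | suffix
   0 |   1 | aaeefcgecgeacgbd
   1 |  12 | acgbd
   2 |   2 | aeefcgecgeacgbd
   3 |  15 | bd
   4 |  13 | cgbd
   5 |   9 | cgeacgbd
   6 |   6 | cgecgeacgbd
   7 |  16 | d
   8 |   0 | daaeefcgecgeacgbd
   9 |  11 | eacgbd
  10 |   8 | ecgeacgbd
  11 |   3 | eefcgecgeacgbd
  12 |   4 | efcgecgeacgbd
  13 |   5 | fcgecgeacgbd
  14 |  14 | gbd
  15 |  10 | geacgbd
  16 |   7 | gecgeacgbd

SA = [1, 12, 2, 15, 13, 9, 6, 16, 0, 11, 8, 3, 4, 5, 14, 10, 7]
i: (SA[i-1],SA[i]) lcp shared
  1: (1,12) 1 'a'
  2: (12,2) 1 'a'
  3: (2,15) 0 ''
  4: (15,13) 0 ''
  5: (13,9) 2 'cg'
  6: (9,6) 3 'cge'
  7: (6,16) 0 ''
  8: (16,0) 1 'd'
  9: (0,11) 0 ''
  10: (11,8) 1 'e'
  11: (8,3) 1 'e'
  12: (3,4) 1 'e'
  13: (4,5) 0 ''
  14: (5,14) 0 ''
  15: (14,10) 1 'g'
  16: (10,7) 2 'ge'

n(n+1)/2 = 17·18/2 = 153
Σ LCP = 0 + 1 + 1 + 0 + 0 + 2 + 3 + 0 + 1 + 0 + 1 + 1 + 1 + 0 + 0 + 1 + 2 = 14
distinct = 153 − 14 = 139

139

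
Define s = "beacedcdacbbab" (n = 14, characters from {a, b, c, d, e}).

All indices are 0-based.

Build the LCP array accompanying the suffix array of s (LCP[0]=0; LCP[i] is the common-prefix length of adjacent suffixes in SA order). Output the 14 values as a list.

rank→(start, suffix):
  0 → (12, 'ab')
  1 → (8, 'acbbab')
  2 → (2, 'acedcdacbbab')
  3 → (13, 'b')
  4 → (11, 'bab')
  5 → (10, 'bbab')
  6 → (0, 'beacedcdacbbab')
  7 → (9, 'cbbab')
  8 → (6, 'cdacbbab')
  9 → (3, 'cedcdacbbab')
  10 → (7, 'dacbbab')
  11 → (5, 'dcdacbbab')
  12 → (1, 'eacedcdacbbab')
  13 → (4, 'edcdacbbab')

SA = [12, 8, 2, 13, 11, 10, 0, 9, 6, 3, 7, 5, 1, 4]
[i] adj suffixes → lcp
  [1] 12/8 → 1 ('a')
  [2] 8/2 → 2 ('ac')
  [3] 2/13 → 0 ('')
  [4] 13/11 → 1 ('b')
  [5] 11/10 → 1 ('b')
  [6] 10/0 → 1 ('b')
  [7] 0/9 → 0 ('')
  [8] 9/6 → 1 ('c')
  [9] 6/3 → 1 ('c')
  [10] 3/7 → 0 ('')
  [11] 7/5 → 1 ('d')
  [12] 5/1 → 0 ('')
  [13] 1/4 → 1 ('e')

[0, 1, 2, 0, 1, 1, 1, 0, 1, 1, 0, 1, 0, 1]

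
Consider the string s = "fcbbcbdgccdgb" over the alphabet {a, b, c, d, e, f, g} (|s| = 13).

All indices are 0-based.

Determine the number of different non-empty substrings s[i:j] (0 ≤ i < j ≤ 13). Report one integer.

rank | idx | suffix
   0 |  12 | b
   1 |   2 | bbcbdgccdgb
   2 |   3 | bcbdgccdgb
   3 |   5 | bdgccdgb
   4 |   1 | cbbcbdgccdgb
   5 |   4 | cbdgccdgb
   6 |   8 | ccdgb
   7 |   9 | cdgb
   8 |  10 | dgb
   9 |   6 | dgccdgb
  10 |   0 | fcbbcbdgccdgb
  11 |  11 | gb
  12 |   7 | gccdgb

SA = [12, 2, 3, 5, 1, 4, 8, 9, 10, 6, 0, 11, 7]
[i] adj suffixes → lcp
  [1] 12/2 → 1 ('b')
  [2] 2/3 → 1 ('b')
  [3] 3/5 → 1 ('b')
  [4] 5/1 → 0 ('')
  [5] 1/4 → 2 ('cb')
  [6] 4/8 → 1 ('c')
  [7] 8/9 → 1 ('c')
  [8] 9/10 → 0 ('')
  [9] 10/6 → 2 ('dg')
  [10] 6/0 → 0 ('')
  [11] 0/11 → 0 ('')
  [12] 11/7 → 1 ('g')

n(n+1)/2 = 13·14/2 = 91
Σ LCP = 0 + 1 + 1 + 1 + 0 + 2 + 1 + 1 + 0 + 2 + 0 + 0 + 1 = 10
distinct = 91 − 10 = 81

81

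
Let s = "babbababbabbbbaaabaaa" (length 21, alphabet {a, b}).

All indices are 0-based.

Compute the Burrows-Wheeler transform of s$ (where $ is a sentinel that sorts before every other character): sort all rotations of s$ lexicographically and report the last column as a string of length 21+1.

aaabbaabbbbabb$abbaaba

rank  rotation                last
    0  $babbababbabbbbaaabaaa  a
    1  a$babbababbabbbbaaabaa  a
    2  aa$babbababbabbbbaaaba  a
    3  aaa$babbababbabbbbaaab  b
    4  aaabaaa$babbababbabbbb  b
    5  aabaaa$babbababbabbbba  a
    6  abaaa$babbababbabbbbaa  a
    7  ababbabbbbaaabaaa$babb  b
    8  abbababbabbbbaaabaaa$b  b
    9  abbabbbbaaabaaa$babbab  b
   10  abbbbaaabaaa$babbababb  b
   11  baaa$babbababbabbbbaaa  a
   12  baaabaaa$babbababbabbb  b
   13  bababbabbbbaaabaaa$bab  b
   14  babbababbabbbbaaabaaa$  $
   15  babbabbbbaaabaaa$babba  a
   16  babbbbaaabaaa$babbabab  b
   17  bbaaabaaa$babbababbabb  b
   18  bbababbabbbbaaabaaa$ba  a
   19  bbabbbbaaabaaa$babbaba  a
   20  bbbaaabaaa$babbababbab  b
   21  bbbbaaabaaa$babbababba  a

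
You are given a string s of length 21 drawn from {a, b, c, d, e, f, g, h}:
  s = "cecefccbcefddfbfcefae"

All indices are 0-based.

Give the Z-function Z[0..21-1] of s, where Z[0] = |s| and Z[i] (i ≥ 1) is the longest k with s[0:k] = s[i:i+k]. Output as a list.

[21, 0, 2, 0, 0, 1, 1, 0, 2, 0, 0, 0, 0, 0, 0, 0, 2, 0, 0, 0, 0]

Z[0]=21
i=1: i≥r, start 0; Z[1]=0
i=2: i≥r, start 0; Z[2]=2 scan→box=[2,4)
i=3: min(r-i=1, Z[1]=0)=0; Z[3]=0
i=4: i≥r, start 0; Z[4]=0
i=5: i≥r, start 0; Z[5]=1 scan→box=[5,6)
i=6: i≥r, start 0; Z[6]=1 scan→box=[6,7)
i=7: i≥r, start 0; Z[7]=0
i=8: i≥r, start 0; Z[8]=2 scan→box=[8,10)
i=9: min(r-i=1, Z[1]=0)=0; Z[9]=0
i=10: i≥r, start 0; Z[10]=0
i=11: i≥r, start 0; Z[11]=0
i=12: i≥r, start 0; Z[12]=0
i=13: i≥r, start 0; Z[13]=0
i=14: i≥r, start 0; Z[14]=0
i=15: i≥r, start 0; Z[15]=0
i=16: i≥r, start 0; Z[16]=2 scan→box=[16,18)
i=17: min(r-i=1, Z[1]=0)=0; Z[17]=0
i=18: i≥r, start 0; Z[18]=0
i=19: i≥r, start 0; Z[19]=0
i=20: i≥r, start 0; Z[20]=0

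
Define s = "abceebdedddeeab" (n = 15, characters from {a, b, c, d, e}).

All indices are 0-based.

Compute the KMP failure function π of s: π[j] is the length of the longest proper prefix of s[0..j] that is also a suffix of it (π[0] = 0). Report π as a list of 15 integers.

[0, 0, 0, 0, 0, 0, 0, 0, 0, 0, 0, 0, 0, 1, 2]

π[0] = 0
j=1 s[j]='b': π[1]=0 (border '')
j=2 s[j]='c': π[2]=0 (border '')
j=3 s[j]='e': π[3]=0 (border '')
j=4 s[j]='e': π[4]=0 (border '')
j=5 s[j]='b': π[5]=0 (border '')
j=6 s[j]='d': π[6]=0 (border '')
j=7 s[j]='e': π[7]=0 (border '')
j=8 s[j]='d': π[8]=0 (border '')
j=9 s[j]='d': π[9]=0 (border '')
j=10 s[j]='d': π[10]=0 (border '')
j=11 s[j]='e': π[11]=0 (border '')
j=12 s[j]='e': π[12]=0 (border '')
j=13 s[j]='a': π[13]=1 (border 'a')
j=14 s[j]='b': π[14]=2 (border 'ab')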